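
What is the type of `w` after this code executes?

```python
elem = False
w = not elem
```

'not' always returns bool

bool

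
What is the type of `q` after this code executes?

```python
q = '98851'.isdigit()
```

str.isdigit() returns bool

bool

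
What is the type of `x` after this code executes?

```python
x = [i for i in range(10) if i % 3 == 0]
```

A list comprehension [...] produces a list

list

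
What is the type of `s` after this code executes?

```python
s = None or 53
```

'or' with None returns the other value (53, int)

int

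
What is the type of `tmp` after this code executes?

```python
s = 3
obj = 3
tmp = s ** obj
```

int ** positive int returns int (3 ** 3 = 27)

int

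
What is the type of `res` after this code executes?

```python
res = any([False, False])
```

any() returns bool

bool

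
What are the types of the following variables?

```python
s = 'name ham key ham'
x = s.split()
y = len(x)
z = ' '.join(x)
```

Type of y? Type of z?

len() returns int; str.join() returns str

int, str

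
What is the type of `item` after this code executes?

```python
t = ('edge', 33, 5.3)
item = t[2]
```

Index 2 of tuple is 5.3 which is float

float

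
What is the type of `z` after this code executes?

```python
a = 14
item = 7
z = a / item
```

int / int always returns float in Python 3 (14 / 7 = 2)

float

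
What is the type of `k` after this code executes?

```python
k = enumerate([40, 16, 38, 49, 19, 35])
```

enumerate() returns an enumerate iterator object

enumerate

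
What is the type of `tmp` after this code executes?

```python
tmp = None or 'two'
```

'or' with None returns the other value ('two', str)

str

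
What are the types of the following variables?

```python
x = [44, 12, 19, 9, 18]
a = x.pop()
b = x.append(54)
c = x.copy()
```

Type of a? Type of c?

list.pop() returns the element (int); list.copy() returns list

int, list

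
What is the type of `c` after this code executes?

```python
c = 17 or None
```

'or' returns first truthy value (17, int)

int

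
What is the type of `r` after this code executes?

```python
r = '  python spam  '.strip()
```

str.strip() returns str

str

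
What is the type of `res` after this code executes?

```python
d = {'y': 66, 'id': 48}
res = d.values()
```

.values() returns a dict_values view object

dict_values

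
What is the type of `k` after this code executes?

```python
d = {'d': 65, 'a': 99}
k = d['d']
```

Accessing dict[str, int] with key 'd' returns int value 65

int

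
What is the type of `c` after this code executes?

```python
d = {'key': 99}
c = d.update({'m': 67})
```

dict.update() returns None

NoneType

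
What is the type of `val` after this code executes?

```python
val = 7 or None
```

'or' returns first truthy value (7, int)

int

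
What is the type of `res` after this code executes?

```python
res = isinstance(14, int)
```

isinstance() returns bool

bool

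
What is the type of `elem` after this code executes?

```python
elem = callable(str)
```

callable() returns bool

bool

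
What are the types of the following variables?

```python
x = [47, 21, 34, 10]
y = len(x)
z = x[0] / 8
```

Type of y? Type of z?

len() returns int; int / int returns float

int, float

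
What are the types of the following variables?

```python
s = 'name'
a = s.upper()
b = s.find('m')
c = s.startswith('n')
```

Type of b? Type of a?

str.find() returns int; str.upper() returns str

int, str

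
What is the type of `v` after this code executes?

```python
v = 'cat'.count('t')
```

str.count() returns int

int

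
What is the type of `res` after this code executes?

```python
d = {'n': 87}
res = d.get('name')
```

dict.get() returns None when key 'name' is not found and no default given

NoneType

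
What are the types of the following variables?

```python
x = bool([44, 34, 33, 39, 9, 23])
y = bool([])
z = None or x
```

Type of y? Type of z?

bool() returns bool; None or <bool> returns the bool

bool, bool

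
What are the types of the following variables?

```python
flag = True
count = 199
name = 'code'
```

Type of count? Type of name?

count is int; name is str

int, str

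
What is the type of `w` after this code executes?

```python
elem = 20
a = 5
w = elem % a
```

int % int returns int (20 % 5 = 0)

int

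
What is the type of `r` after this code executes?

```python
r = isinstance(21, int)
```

isinstance() returns bool

bool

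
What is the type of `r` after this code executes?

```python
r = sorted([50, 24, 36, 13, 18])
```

sorted() always returns list

list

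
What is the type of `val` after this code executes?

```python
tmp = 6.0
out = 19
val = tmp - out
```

float - int returns float (6.0 - 19 = -13.0)

float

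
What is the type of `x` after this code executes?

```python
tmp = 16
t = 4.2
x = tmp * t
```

int * float returns float (16 * 4.2 = 67.2)

float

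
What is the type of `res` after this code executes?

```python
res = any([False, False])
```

any() returns bool

bool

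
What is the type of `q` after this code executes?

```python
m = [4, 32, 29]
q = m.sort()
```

list.sort() returns None (sorts in place)

NoneType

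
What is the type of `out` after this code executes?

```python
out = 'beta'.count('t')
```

str.count() returns int

int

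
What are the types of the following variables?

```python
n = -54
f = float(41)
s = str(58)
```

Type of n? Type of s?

n is int; s is str

int, str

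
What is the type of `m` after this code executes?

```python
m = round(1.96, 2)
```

round() with ndigits arg returns float

float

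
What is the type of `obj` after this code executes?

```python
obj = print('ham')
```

print() returns None

NoneType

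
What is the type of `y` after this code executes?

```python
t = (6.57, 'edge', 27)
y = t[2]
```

Index 2 of tuple is 27 which is int

int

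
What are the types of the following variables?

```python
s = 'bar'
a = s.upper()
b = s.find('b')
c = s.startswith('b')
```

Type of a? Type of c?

str.upper() returns str; str.startswith() returns bool

str, bool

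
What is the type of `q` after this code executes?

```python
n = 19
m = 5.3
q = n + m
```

int + float returns float (19 + 5.3 = 24.3)

float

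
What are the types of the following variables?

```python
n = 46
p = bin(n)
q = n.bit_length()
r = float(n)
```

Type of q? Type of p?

int.bit_length() returns int; bin() returns str

int, str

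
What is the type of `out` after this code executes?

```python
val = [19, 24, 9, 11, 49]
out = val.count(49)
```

list.count() returns int

int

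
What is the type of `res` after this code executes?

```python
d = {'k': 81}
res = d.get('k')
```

dict.get() returns the value (int) when key is found

int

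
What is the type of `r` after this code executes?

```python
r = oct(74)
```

oct() returns str representation

str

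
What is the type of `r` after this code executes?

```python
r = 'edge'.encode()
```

str.encode() returns bytes

bytes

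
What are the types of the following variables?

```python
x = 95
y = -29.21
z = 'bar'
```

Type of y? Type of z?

y is float; z is str

float, str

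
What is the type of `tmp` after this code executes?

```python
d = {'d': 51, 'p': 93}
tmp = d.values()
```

.values() returns a dict_values view object

dict_values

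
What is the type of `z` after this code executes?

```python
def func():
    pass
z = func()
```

A function with no return statement returns None

NoneType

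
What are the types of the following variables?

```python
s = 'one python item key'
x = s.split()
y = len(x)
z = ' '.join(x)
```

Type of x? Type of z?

str.split() returns list; str.join() returns str

list, str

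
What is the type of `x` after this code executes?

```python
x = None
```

None has type NoneType

NoneType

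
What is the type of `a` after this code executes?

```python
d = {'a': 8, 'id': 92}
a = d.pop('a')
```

dict.pop() returns the value (int)

int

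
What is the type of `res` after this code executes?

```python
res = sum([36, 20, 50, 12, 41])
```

sum() of ints returns int

int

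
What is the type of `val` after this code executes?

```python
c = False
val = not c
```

'not' always returns bool

bool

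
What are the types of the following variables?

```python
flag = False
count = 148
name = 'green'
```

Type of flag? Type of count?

flag is bool; count is int

bool, int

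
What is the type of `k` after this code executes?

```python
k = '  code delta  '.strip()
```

str.strip() returns str

str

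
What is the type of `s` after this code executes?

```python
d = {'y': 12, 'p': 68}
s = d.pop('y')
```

dict.pop() returns the value (int)

int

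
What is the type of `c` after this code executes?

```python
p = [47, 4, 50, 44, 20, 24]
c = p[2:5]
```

Slicing a list always returns a list

list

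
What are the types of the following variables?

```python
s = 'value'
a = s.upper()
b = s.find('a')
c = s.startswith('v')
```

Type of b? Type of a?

str.find() returns int; str.upper() returns str

int, str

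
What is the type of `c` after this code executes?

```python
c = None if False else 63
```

Ternary: condition is False, else branch (63) taken → int

int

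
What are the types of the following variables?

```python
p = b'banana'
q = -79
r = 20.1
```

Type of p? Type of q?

p is bytes; q is int

bytes, int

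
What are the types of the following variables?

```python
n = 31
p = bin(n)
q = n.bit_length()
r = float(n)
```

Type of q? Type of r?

int.bit_length() returns int; float() returns float

int, float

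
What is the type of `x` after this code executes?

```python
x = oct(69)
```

oct() returns str representation

str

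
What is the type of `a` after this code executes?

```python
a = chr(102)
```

chr() returns str (single character)

str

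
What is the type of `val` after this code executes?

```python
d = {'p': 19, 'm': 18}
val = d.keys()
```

.keys() returns a dict_keys view object

dict_keys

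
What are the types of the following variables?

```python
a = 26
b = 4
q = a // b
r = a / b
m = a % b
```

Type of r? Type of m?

int / int returns float; int % int returns int

float, int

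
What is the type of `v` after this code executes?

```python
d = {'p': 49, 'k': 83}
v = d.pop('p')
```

dict.pop() returns the value (int)

int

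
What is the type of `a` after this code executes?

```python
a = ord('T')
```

ord() returns int (Unicode code point)

int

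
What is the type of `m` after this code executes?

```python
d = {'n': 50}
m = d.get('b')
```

dict.get() returns None when key 'b' is not found and no default given

NoneType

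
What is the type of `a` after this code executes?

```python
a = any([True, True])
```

any() returns bool

bool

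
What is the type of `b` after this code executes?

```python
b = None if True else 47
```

Ternary: condition is True, if branch (None) taken → NoneType

NoneType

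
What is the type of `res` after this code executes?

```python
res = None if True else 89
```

Ternary: condition is True, if branch (None) taken → NoneType

NoneType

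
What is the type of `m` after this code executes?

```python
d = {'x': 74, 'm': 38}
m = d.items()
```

dict.items() returns a dict_items view

dict_items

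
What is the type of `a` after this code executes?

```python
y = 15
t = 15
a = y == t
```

Equality comparison returns bool

bool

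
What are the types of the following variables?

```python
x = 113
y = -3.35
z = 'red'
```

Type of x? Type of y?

x is int; y is float

int, float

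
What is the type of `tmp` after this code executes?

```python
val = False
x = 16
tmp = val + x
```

bool + int returns int (False is 0, so 0 + 16 = 16)

int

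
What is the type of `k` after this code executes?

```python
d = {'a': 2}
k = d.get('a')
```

dict.get() returns the value (int) when key is found

int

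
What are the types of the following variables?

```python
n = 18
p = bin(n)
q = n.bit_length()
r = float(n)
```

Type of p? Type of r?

bin() returns str; float() returns float

str, float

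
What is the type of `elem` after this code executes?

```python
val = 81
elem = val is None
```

'is' comparison returns bool

bool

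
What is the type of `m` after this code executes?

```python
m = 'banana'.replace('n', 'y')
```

str.replace() returns str

str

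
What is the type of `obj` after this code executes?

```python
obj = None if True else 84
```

Ternary: condition is True, if branch (None) taken → NoneType

NoneType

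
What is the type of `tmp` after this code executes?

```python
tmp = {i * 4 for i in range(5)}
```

A set comprehension {expr for x in iterable} produces a set

set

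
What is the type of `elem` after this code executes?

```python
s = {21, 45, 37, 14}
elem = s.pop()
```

Popping from a set of ints returns int

int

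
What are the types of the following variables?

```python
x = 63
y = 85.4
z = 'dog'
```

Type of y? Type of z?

y is float; z is str

float, str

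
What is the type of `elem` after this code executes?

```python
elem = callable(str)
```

callable() returns bool

bool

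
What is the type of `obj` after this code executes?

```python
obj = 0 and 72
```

'and' returns the first falsy value (0, which is int)

int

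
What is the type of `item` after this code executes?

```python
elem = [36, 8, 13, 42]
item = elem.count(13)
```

list.count() returns int

int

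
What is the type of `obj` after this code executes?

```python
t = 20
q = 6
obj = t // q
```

int // int returns int (20 // 6 = 3)

int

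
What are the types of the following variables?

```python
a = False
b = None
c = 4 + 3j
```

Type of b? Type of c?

b is NoneType; c is complex

NoneType, complex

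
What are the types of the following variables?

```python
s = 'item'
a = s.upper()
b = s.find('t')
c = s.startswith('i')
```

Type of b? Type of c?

str.find() returns int; str.startswith() returns bool

int, bool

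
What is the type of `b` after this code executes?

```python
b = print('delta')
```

print() returns None

NoneType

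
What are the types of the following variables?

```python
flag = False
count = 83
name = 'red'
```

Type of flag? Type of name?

flag is bool; name is str

bool, str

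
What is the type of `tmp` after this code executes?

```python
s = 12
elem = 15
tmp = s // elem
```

int // int returns int (12 // 15 = 0)

int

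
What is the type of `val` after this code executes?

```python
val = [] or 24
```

'or' returns first truthy value (24, which is int)

int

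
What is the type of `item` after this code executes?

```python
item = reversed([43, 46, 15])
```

reversed() on a list returns a list_reverseiterator

list_reverseiterator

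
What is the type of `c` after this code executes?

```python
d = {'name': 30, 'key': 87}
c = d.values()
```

.values() returns a dict_values view object

dict_values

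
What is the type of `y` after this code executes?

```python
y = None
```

None has type NoneType

NoneType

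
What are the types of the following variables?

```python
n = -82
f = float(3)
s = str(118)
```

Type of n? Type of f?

n is int; f is float

int, float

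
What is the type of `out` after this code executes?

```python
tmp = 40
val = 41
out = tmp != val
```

Comparison operators return bool

bool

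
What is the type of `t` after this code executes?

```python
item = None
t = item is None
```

'is' comparison returns bool

bool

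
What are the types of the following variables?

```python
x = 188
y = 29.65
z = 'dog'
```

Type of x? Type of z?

x is int; z is str

int, str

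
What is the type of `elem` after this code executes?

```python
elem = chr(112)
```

chr() returns str (single character)

str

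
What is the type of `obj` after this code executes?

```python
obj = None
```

None has type NoneType

NoneType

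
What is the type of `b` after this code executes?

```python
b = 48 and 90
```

'and' returns the last value when all truthy (90, which is int)

int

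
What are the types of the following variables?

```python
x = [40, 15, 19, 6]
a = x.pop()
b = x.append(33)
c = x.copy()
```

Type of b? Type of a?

list.append() returns None; list.pop() returns the element (int)

NoneType, int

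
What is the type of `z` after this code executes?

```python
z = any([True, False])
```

any() returns bool

bool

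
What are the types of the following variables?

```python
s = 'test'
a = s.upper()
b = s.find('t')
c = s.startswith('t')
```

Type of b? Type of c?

str.find() returns int; str.startswith() returns bool

int, bool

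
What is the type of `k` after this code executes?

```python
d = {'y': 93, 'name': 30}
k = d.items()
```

dict.items() returns a dict_items view

dict_items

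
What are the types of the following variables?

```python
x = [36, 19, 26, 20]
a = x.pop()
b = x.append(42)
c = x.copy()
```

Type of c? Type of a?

list.copy() returns list; list.pop() returns the element (int)

list, int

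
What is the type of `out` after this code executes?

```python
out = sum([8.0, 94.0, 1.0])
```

sum() of floats returns float

float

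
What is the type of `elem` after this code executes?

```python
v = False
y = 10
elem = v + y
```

bool + int returns int (False is 0, so 0 + 10 = 10)

int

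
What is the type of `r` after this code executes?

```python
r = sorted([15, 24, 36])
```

sorted() always returns list

list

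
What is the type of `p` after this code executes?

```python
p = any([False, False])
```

any() returns bool

bool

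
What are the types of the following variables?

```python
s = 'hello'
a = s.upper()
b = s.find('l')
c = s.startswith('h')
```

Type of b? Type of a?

str.find() returns int; str.upper() returns str

int, str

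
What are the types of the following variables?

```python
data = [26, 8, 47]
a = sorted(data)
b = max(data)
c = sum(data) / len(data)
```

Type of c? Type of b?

int / int returns float; max of ints returns int

float, int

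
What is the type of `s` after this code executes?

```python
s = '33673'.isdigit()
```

str.isdigit() returns bool

bool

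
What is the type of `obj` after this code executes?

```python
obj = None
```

None has type NoneType

NoneType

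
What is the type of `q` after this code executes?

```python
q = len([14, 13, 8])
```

len() always returns int

int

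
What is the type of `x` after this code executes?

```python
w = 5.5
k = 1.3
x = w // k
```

float // float returns float (floor division preserves float type)

float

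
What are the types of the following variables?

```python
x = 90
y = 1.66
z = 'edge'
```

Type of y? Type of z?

y is float; z is str

float, str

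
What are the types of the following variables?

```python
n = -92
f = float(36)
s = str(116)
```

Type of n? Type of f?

n is int; f is float

int, float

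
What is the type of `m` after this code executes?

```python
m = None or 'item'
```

'or' with None returns the other value ('item', str)

str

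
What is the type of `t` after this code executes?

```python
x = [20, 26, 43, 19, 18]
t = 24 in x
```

'in' operator returns bool

bool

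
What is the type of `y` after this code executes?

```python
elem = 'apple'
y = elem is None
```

'is' comparison returns bool

bool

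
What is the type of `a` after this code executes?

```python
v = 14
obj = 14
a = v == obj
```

Equality comparison returns bool

bool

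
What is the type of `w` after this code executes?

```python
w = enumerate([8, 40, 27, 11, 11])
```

enumerate() returns an enumerate iterator object

enumerate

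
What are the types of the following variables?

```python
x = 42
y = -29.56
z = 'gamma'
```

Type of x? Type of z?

x is int; z is str

int, str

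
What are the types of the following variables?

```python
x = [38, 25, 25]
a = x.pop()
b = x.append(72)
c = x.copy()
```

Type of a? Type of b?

list.pop() returns the element (int); list.append() returns None

int, NoneType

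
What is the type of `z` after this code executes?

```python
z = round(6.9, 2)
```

round() with ndigits arg returns float

float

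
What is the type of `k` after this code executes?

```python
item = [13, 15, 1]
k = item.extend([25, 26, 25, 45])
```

list.extend() returns None

NoneType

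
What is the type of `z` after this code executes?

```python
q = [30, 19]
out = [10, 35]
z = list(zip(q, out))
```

list(zip(...)) returns a list of tuples

list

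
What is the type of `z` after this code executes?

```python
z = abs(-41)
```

abs() of int returns int

int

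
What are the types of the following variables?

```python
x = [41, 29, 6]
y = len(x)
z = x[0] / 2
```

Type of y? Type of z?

len() returns int; int / int returns float

int, float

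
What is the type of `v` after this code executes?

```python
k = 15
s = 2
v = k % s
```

int % int returns int (15 % 2 = 1)

int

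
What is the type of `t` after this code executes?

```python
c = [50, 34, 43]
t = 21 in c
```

'in' operator returns bool

bool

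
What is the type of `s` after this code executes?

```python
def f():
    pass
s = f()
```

A function with no return statement returns None

NoneType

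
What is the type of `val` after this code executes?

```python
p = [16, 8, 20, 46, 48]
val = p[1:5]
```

Slicing a list always returns a list

list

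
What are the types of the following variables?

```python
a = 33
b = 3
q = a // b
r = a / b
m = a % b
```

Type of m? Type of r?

int % int returns int; int / int returns float

int, float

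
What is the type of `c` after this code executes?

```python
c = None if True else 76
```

Ternary: condition is True, if branch (None) taken → NoneType

NoneType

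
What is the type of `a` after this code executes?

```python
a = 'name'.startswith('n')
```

str.startswith() returns bool

bool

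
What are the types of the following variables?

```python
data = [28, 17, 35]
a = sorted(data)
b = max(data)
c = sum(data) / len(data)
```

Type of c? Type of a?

int / int returns float; sorted() returns list

float, list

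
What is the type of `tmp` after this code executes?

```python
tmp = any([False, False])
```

any() returns bool

bool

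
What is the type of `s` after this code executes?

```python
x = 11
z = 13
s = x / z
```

int / int always returns float in Python 3 (11 / 13 = 0.846154)

float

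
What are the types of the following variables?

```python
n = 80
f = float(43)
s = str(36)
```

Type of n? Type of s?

n is int; s is str

int, str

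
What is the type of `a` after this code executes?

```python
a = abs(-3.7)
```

abs() of float returns float

float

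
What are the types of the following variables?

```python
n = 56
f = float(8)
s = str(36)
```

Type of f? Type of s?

f is float; s is str

float, str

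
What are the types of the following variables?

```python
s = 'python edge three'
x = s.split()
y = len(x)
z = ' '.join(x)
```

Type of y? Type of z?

len() returns int; str.join() returns str

int, str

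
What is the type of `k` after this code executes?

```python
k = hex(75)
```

hex() returns str representation

str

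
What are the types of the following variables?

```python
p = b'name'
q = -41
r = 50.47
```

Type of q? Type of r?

q is int; r is float

int, float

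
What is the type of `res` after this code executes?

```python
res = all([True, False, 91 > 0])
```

all() returns bool

bool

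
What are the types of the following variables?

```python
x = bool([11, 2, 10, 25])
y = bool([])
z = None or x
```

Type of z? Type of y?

None or <bool> returns the bool; bool() returns bool

bool, bool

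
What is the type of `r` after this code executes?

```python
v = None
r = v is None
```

'is' comparison returns bool

bool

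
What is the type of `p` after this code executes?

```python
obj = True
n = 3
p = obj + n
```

bool + int returns int (True is 1, so 1 + 3 = 4)

int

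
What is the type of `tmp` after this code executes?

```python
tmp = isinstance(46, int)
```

isinstance() returns bool

bool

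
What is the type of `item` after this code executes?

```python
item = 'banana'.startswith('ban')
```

str.startswith() returns bool

bool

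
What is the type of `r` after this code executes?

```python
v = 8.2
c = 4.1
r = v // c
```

float // float returns float (floor division preserves float type)

float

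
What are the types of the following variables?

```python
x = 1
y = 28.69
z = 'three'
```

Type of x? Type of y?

x is int; y is float

int, float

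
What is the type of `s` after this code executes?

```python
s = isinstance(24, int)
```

isinstance() returns bool

bool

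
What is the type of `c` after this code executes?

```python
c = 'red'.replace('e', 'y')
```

str.replace() returns str

str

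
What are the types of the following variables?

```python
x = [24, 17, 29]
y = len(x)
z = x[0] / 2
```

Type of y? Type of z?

len() returns int; int / int returns float

int, float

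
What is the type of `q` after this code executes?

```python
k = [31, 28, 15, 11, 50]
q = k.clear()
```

list.clear() returns None

NoneType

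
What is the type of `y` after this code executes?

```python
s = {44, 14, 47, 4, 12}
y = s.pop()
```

Popping from a set of ints returns int

int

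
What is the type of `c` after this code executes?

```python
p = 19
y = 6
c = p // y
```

int // int returns int (19 // 6 = 3)

int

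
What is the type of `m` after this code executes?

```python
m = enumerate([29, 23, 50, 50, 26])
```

enumerate() returns an enumerate iterator object

enumerate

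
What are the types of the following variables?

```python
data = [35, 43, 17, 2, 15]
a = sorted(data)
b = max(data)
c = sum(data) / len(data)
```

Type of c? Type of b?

int / int returns float; max of ints returns int

float, int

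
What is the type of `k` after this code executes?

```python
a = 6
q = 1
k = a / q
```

int / int always returns float in Python 3 (6 / 1 = 6)

float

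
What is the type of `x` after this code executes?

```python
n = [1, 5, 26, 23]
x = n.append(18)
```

list.append() returns None (mutates in place)

NoneType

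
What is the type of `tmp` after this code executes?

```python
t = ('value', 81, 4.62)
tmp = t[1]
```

Index 1 of tuple is 81 which is int

int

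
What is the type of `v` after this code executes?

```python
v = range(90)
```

range() returns a range object

range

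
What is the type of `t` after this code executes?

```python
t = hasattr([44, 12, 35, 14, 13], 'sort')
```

hasattr() returns bool

bool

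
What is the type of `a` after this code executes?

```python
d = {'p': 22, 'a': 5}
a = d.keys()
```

.keys() returns a dict_keys view object

dict_keys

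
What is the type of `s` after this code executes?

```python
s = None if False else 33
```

Ternary: condition is False, else branch (33) taken → int

int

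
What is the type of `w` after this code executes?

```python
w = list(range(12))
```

list(range(...)) returns list

list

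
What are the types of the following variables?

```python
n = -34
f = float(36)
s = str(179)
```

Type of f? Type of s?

f is float; s is str

float, str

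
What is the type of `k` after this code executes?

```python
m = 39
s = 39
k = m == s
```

Equality comparison returns bool

bool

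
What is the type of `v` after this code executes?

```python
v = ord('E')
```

ord() returns int (Unicode code point)

int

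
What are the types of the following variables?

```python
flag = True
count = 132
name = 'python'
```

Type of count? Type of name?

count is int; name is str

int, str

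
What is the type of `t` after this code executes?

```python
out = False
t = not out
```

'not' always returns bool

bool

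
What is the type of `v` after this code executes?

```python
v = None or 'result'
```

'or' with None returns the other value ('result', str)

str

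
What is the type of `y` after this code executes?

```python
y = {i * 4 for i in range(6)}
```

A set comprehension {expr for x in iterable} produces a set

set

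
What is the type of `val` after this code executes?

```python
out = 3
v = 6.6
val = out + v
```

int + float returns float (3 + 6.6 = 9.6)

float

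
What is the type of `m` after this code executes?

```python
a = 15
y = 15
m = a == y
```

Equality comparison returns bool

bool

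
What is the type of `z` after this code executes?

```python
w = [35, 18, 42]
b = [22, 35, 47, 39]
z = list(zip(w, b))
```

list(zip(...)) returns a list of tuples

list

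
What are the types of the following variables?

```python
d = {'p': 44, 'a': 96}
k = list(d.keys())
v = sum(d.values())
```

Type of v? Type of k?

sum of int values returns int; list(...) returns list

int, list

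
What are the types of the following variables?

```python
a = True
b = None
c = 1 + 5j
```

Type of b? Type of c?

b is NoneType; c is complex

NoneType, complex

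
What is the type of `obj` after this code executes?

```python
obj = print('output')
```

print() returns None

NoneType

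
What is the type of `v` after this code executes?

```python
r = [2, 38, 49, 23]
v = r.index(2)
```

list.index() returns int

int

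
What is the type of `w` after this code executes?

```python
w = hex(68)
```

hex() returns str representation

str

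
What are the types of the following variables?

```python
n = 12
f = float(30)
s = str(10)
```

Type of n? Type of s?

n is int; s is str

int, str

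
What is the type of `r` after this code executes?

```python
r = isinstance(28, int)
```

isinstance() returns bool

bool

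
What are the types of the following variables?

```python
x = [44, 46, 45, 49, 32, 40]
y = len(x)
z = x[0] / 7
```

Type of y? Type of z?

len() returns int; int / int returns float

int, float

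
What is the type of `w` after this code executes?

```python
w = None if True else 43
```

Ternary: condition is True, if branch (None) taken → NoneType

NoneType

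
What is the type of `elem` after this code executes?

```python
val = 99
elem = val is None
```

'is' comparison returns bool

bool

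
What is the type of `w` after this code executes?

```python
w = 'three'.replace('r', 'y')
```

str.replace() returns str

str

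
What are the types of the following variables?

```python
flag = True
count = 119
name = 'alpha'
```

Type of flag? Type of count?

flag is bool; count is int

bool, int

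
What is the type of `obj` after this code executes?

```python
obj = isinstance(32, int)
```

isinstance() returns bool

bool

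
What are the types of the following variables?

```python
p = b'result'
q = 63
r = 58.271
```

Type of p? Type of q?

p is bytes; q is int

bytes, int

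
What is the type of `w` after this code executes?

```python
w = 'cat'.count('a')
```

str.count() returns int

int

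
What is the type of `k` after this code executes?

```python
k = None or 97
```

'or' with None returns the other value (97, int)

int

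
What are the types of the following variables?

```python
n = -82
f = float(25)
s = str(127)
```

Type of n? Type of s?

n is int; s is str

int, str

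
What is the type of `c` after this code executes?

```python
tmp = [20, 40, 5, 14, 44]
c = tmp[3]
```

Indexing a list of ints returns int (tmp[3] = 14)

int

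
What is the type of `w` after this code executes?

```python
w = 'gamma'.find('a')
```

str.find() returns int (index, or -1)

int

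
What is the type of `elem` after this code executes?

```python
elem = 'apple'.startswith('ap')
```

str.startswith() returns bool

bool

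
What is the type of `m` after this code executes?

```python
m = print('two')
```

print() returns None

NoneType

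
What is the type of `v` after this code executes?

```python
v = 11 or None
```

'or' returns first truthy value (11, int)

int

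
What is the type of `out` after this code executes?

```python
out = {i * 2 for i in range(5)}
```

A set comprehension {expr for x in iterable} produces a set

set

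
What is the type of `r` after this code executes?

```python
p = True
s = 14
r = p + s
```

bool + int returns int (True is 1, so 1 + 14 = 15)

int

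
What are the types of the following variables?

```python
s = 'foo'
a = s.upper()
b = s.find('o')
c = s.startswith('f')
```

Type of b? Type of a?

str.find() returns int; str.upper() returns str

int, str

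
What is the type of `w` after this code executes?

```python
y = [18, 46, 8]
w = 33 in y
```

'in' operator returns bool

bool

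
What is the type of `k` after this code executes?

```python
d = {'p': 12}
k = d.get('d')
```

dict.get() returns None when key 'd' is not found and no default given

NoneType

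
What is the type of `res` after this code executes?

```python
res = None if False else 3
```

Ternary: condition is False, else branch (3) taken → int

int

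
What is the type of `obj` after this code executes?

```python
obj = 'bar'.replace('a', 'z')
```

str.replace() returns str

str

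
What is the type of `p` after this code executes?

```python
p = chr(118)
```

chr() returns str (single character)

str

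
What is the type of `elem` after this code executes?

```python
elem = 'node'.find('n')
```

str.find() returns int (index, or -1)

int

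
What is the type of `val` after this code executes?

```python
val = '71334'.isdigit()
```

str.isdigit() returns bool

bool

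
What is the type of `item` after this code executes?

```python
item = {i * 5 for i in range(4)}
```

A set comprehension {expr for x in iterable} produces a set

set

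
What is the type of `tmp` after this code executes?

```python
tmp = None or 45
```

'or' with None returns the other value (45, int)

int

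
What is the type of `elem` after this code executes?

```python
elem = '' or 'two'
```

'or' returns first truthy value ('two', which is str)

str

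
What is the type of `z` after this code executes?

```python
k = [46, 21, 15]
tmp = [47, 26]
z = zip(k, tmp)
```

zip() returns a zip iterator object

zip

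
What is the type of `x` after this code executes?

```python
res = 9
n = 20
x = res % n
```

int % int returns int (9 % 20 = 9)

int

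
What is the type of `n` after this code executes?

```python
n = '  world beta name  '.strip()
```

str.strip() returns str

str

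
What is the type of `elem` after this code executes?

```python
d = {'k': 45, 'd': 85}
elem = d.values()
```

.values() returns a dict_values view object

dict_values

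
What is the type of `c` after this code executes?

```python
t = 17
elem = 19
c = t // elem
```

int // int returns int (17 // 19 = 0)

int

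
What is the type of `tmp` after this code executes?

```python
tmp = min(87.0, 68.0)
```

min() of floats returns float

float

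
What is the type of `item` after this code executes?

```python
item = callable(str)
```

callable() returns bool

bool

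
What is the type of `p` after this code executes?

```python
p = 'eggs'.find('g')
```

str.find() returns int (index, or -1)

int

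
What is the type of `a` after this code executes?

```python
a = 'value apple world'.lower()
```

str.lower() returns str

str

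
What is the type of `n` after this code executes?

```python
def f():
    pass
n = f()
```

A function with no return statement returns None

NoneType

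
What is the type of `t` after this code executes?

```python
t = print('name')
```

print() returns None

NoneType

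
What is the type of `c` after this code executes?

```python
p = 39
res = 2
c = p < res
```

Comparison operators return bool

bool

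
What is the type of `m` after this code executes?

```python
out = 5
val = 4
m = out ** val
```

int ** positive int returns int (5 ** 4 = 625)

int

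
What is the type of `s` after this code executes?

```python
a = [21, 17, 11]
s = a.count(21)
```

list.count() returns int

int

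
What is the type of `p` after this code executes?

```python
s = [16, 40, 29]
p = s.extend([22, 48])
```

list.extend() returns None

NoneType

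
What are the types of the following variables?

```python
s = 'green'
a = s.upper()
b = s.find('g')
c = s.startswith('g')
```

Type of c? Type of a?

str.startswith() returns bool; str.upper() returns str

bool, str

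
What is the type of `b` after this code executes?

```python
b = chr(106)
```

chr() returns str (single character)

str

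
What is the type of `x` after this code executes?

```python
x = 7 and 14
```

'and' returns the last value when all truthy (14, which is int)

int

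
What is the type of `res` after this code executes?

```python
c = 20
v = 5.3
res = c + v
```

int + float returns float (20 + 5.3 = 25.3)

float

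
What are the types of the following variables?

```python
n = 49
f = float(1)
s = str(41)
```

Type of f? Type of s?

f is float; s is str

float, str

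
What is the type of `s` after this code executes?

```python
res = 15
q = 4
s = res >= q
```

Comparison operators return bool

bool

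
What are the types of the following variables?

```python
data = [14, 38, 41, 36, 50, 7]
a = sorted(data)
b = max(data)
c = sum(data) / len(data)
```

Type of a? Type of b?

sorted() returns list; max of ints returns int

list, int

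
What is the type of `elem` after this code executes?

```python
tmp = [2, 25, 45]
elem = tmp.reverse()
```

list.reverse() returns None

NoneType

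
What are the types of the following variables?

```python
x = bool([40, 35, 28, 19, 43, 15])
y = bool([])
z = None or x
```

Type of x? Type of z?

bool() returns bool; None or <bool> returns the bool

bool, bool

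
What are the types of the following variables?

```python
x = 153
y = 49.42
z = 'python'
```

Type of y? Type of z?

y is float; z is str

float, str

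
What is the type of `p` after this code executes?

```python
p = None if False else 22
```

Ternary: condition is False, else branch (22) taken → int

int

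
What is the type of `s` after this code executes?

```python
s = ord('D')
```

ord() returns int (Unicode code point)

int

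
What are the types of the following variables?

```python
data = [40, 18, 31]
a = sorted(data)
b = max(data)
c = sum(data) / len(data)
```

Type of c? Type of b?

int / int returns float; max of ints returns int

float, int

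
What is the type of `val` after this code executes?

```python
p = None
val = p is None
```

'is' comparison returns bool

bool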